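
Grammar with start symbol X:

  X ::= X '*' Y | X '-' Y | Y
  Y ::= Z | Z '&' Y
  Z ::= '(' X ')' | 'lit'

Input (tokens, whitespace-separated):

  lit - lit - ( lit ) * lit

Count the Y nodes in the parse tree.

5

[X [X [X [X [Y [Z lit]]] - [Y [Z lit]]] - [Y [Z ( [X [Y [Z lit]]] )]]] * [Y [Z lit]]]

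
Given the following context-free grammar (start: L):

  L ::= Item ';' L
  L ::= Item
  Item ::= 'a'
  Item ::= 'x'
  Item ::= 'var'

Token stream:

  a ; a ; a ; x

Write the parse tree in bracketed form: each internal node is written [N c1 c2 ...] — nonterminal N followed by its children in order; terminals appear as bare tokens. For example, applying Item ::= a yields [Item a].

L
Item ; L
a ; L
a ; Item ; L
a ; a ; L
a ; a ; Item ; L
a ; a ; a ; L
a ; a ; a ; Item
a ; a ; a ; x

[L [Item a] ; [L [Item a] ; [L [Item a] ; [L [Item x]]]]]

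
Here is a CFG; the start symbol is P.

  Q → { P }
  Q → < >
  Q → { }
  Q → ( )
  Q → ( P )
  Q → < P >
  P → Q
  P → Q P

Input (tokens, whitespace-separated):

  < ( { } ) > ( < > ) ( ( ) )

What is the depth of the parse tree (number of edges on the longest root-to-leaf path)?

6

[P [Q < [P [Q ( [P [Q { }]] )]] >] [P [Q ( [P [Q < >]] )] [P [Q ( [P [Q ( )]] )]]]]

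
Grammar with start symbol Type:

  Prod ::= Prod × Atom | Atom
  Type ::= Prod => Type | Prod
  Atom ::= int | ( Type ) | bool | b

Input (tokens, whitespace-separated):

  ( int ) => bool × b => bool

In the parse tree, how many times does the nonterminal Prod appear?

[Type [Prod [Atom ( [Type [Prod [Atom int]]] )]] => [Type [Prod [Prod [Atom bool]] × [Atom b]] => [Type [Prod [Atom bool]]]]]

5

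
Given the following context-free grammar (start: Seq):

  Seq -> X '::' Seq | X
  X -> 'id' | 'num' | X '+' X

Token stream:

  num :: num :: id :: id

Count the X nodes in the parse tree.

[Seq [X num] :: [Seq [X num] :: [Seq [X id] :: [Seq [X id]]]]]

4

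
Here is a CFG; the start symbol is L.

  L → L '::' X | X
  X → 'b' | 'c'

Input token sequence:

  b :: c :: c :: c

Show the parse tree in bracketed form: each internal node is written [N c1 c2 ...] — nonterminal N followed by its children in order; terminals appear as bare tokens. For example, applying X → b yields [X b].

[L [L [L [L [X b]] :: [X c]] :: [X c]] :: [X c]]

L
L :: X
L :: X :: X
L :: X :: X :: X
X :: X :: X :: X
b :: X :: X :: X
b :: c :: X :: X
b :: c :: c :: X
b :: c :: c :: c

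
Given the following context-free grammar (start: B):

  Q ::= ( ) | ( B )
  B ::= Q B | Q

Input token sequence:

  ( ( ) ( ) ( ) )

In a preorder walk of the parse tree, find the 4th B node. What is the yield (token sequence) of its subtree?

( )

[B [Q ( [B [Q ( )] [B [Q ( )] [B [Q ( )]]]] )]]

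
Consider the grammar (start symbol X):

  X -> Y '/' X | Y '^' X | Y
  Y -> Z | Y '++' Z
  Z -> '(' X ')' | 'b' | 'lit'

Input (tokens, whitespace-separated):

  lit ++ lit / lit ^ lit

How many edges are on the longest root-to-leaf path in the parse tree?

5

[X [Y [Y [Z lit]] ++ [Z lit]] / [X [Y [Z lit]] ^ [X [Y [Z lit]]]]]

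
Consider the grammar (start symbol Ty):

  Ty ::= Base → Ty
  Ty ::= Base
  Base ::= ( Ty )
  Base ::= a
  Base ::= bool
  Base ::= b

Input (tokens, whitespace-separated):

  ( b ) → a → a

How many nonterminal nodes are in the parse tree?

[Ty [Base ( [Ty [Base b]] )] → [Ty [Base a] → [Ty [Base a]]]]

8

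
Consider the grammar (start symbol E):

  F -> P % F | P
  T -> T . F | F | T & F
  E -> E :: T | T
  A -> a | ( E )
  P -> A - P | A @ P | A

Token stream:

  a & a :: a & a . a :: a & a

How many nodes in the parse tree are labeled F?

7

[E [E [E [T [T [F [P [A a]]]] & [F [P [A a]]]]] :: [T [T [T [F [P [A a]]]] & [F [P [A a]]]] . [F [P [A a]]]]] :: [T [T [F [P [A a]]]] & [F [P [A a]]]]]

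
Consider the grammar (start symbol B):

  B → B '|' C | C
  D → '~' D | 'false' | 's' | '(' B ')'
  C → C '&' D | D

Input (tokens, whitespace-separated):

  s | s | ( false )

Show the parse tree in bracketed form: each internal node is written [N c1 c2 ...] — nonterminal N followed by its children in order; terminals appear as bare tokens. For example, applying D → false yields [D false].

[B [B [B [C [D s]]] | [C [D s]]] | [C [D ( [B [C [D false]]] )]]]

B
B | C
B | C | C
C | C | C
D | C | C
s | C | C
s | D | C
s | s | C
s | s | D
s | s | ( B )
s | s | ( C )
s | s | ( D )
s | s | ( false )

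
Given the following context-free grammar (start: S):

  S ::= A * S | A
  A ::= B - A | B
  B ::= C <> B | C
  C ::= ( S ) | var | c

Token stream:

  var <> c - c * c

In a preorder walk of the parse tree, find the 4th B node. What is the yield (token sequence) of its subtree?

c

[S [A [B [C var] <> [B [C c]]] - [A [B [C c]]]] * [S [A [B [C c]]]]]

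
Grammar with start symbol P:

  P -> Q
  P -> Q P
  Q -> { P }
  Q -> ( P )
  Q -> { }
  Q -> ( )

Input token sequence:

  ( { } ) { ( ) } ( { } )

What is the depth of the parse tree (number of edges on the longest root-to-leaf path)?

6

[P [Q ( [P [Q { }]] )] [P [Q { [P [Q ( )]] }] [P [Q ( [P [Q { }]] )]]]]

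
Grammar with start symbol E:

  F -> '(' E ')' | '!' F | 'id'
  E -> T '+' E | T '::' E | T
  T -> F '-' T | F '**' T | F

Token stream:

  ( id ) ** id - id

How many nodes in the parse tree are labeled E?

2

[E [T [F ( [E [T [F id]]] )] ** [T [F id] - [T [F id]]]]]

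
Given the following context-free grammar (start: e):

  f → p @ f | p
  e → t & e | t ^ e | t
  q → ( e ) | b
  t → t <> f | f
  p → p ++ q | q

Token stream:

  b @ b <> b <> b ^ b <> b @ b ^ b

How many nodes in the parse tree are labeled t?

[e [t [t [t [f [p [q b]] @ [f [p [q b]]]]] <> [f [p [q b]]]] <> [f [p [q b]]]] ^ [e [t [t [f [p [q b]]]] <> [f [p [q b]] @ [f [p [q b]]]]] ^ [e [t [f [p [q b]]]]]]]

6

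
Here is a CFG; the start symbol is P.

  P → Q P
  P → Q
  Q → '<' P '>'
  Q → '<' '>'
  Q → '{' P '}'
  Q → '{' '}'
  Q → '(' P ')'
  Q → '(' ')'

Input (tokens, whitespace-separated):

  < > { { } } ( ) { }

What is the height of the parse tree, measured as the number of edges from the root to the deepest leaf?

5

[P [Q < >] [P [Q { [P [Q { }]] }] [P [Q ( )] [P [Q { }]]]]]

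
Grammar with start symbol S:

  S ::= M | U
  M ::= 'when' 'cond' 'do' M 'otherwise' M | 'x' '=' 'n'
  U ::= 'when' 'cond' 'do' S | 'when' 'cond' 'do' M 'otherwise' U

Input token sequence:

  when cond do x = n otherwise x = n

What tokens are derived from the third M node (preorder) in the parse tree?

x = n

[S [M when cond do [M x = n] otherwise [M x = n]]]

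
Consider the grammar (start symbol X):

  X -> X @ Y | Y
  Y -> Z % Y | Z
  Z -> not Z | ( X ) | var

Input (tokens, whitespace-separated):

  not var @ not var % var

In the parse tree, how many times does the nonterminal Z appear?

[X [X [Y [Z not [Z var]]]] @ [Y [Z not [Z var]] % [Y [Z var]]]]

5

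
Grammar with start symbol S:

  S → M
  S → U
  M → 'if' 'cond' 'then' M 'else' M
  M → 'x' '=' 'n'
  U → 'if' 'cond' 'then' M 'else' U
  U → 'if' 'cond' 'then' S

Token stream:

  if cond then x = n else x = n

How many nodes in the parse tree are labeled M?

3

[S [M if cond then [M x = n] else [M x = n]]]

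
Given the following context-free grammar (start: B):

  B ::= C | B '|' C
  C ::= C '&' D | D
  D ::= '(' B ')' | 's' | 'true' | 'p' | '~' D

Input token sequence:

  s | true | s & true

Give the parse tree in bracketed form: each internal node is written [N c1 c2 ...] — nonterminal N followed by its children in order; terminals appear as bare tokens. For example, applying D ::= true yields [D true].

[B [B [B [C [D s]]] | [C [D true]]] | [C [C [D s]] & [D true]]]

B
B | C
B | C | C
C | C | C
D | C | C
s | C | C
s | D | C
s | true | C
s | true | C & D
s | true | D & D
s | true | s & D
s | true | s & true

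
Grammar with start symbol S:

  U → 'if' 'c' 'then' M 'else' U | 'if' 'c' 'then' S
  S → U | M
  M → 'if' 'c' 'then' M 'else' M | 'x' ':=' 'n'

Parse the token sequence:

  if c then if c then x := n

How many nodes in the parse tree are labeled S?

[S [U if c then [S [U if c then [S [M x := n]]]]]]

3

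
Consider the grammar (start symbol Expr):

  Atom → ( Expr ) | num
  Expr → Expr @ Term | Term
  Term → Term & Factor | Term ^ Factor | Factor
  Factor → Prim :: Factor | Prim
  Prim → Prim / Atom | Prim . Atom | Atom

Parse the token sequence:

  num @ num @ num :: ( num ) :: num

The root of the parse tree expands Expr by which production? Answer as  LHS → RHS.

[Expr [Expr [Expr [Term [Factor [Prim [Atom num]]]]] @ [Term [Factor [Prim [Atom num]]]]] @ [Term [Factor [Prim [Atom num]] :: [Factor [Prim [Atom ( [Expr [Term [Factor [Prim [Atom num]]]]] )]] :: [Factor [Prim [Atom num]]]]]]]

Expr → Expr @ Term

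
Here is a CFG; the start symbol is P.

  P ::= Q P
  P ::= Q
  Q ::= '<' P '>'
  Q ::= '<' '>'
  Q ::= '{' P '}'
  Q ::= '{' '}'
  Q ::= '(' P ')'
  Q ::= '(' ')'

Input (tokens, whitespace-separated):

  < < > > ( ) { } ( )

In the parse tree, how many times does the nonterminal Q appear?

5

[P [Q < [P [Q < >]] >] [P [Q ( )] [P [Q { }] [P [Q ( )]]]]]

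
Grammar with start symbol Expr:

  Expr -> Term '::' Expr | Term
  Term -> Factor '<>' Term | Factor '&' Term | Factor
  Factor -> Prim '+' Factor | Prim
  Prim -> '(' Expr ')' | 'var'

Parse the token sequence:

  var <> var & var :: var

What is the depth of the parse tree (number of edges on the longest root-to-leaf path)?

6

[Expr [Term [Factor [Prim var]] <> [Term [Factor [Prim var]] & [Term [Factor [Prim var]]]]] :: [Expr [Term [Factor [Prim var]]]]]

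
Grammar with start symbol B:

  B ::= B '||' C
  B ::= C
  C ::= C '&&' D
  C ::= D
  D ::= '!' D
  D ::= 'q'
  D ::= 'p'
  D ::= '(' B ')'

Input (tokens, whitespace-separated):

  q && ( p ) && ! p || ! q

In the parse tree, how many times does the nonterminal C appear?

[B [B [C [C [C [D q]] && [D ( [B [C [D p]]] )]] && [D ! [D p]]]] || [C [D ! [D q]]]]

5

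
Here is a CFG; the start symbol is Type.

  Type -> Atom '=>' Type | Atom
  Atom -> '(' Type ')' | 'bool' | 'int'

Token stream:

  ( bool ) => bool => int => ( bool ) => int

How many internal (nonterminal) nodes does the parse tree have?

[Type [Atom ( [Type [Atom bool]] )] => [Type [Atom bool] => [Type [Atom int] => [Type [Atom ( [Type [Atom bool]] )] => [Type [Atom int]]]]]]

14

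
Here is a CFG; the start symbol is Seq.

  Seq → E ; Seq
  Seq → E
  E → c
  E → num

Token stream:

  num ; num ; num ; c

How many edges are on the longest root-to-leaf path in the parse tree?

[Seq [E num] ; [Seq [E num] ; [Seq [E num] ; [Seq [E c]]]]]

5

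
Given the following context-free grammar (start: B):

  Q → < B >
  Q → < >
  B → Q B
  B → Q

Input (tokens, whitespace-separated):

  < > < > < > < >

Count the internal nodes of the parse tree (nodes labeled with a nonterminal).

8

[B [Q < >] [B [Q < >] [B [Q < >] [B [Q < >]]]]]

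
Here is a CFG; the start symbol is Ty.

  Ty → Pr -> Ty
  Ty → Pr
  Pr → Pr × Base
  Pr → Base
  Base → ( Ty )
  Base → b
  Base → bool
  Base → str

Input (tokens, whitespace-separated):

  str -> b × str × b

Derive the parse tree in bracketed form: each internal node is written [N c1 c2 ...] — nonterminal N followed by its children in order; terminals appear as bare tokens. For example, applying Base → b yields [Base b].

[Ty [Pr [Base str]] -> [Ty [Pr [Pr [Pr [Base b]] × [Base str]] × [Base b]]]]

Ty
Pr -> Ty
Base -> Ty
str -> Ty
str -> Pr
str -> Pr × Base
str -> Pr × Base × Base
str -> Base × Base × Base
str -> b × Base × Base
str -> b × str × Base
str -> b × str × b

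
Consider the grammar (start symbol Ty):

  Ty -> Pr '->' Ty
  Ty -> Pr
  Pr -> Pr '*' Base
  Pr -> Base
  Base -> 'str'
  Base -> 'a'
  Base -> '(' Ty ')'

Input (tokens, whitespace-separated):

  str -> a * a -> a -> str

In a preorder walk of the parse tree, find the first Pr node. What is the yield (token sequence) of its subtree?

str

[Ty [Pr [Base str]] -> [Ty [Pr [Pr [Base a]] * [Base a]] -> [Ty [Pr [Base a]] -> [Ty [Pr [Base str]]]]]]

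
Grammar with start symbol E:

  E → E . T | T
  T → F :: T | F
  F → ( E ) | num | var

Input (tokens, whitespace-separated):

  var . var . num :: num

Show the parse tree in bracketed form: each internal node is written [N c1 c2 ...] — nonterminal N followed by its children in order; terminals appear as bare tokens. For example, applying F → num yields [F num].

E
E . T
E . T . T
T . T . T
F . T . T
var . T . T
var . F . T
var . var . T
var . var . F :: T
var . var . num :: T
var . var . num :: F
var . var . num :: num

[E [E [E [T [F var]]] . [T [F var]]] . [T [F num] :: [T [F num]]]]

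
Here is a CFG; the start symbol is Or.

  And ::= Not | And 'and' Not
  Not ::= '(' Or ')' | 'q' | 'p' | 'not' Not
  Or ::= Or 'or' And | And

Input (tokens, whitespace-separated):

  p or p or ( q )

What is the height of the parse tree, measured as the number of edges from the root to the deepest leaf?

6

[Or [Or [Or [And [Not p]]] or [And [Not p]]] or [And [Not ( [Or [And [Not q]]] )]]]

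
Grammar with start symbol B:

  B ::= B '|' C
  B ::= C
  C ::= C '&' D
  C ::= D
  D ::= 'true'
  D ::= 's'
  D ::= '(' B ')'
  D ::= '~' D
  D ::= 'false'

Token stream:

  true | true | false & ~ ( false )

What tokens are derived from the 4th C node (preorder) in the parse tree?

false

[B [B [B [C [D true]]] | [C [D true]]] | [C [C [D false]] & [D ~ [D ( [B [C [D false]]] )]]]]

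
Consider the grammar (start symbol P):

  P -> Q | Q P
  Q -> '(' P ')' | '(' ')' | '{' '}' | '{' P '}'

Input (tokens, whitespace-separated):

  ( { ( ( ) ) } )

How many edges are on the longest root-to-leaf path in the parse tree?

[P [Q ( [P [Q { [P [Q ( [P [Q ( )]] )]] }]] )]]

8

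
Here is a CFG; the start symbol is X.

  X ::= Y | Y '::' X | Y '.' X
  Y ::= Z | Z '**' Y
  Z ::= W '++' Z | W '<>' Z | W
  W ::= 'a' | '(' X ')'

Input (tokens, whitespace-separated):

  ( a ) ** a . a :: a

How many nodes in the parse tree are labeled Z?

5

[X [Y [Z [W ( [X [Y [Z [W a]]]] )]] ** [Y [Z [W a]]]] . [X [Y [Z [W a]]] :: [X [Y [Z [W a]]]]]]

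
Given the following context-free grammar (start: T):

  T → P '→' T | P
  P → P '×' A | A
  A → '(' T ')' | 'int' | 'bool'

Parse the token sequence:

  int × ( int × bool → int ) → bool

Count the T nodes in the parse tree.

[T [P [P [A int]] × [A ( [T [P [P [A int]] × [A bool]] → [T [P [A int]]]] )]] → [T [P [A bool]]]]

4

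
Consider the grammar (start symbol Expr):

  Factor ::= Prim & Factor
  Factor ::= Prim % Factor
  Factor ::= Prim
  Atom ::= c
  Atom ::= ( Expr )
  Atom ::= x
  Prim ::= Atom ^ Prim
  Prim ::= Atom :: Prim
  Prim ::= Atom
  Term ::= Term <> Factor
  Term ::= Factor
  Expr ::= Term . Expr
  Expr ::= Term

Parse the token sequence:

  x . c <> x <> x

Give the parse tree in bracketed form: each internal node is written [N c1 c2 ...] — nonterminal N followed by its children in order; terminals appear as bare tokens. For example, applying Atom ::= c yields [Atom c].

Expr
Term . Expr
Factor . Expr
Prim . Expr
Atom . Expr
x . Expr
x . Term
x . Term <> Factor
x . Term <> Factor <> Factor
x . Factor <> Factor <> Factor
x . Prim <> Factor <> Factor
x . Atom <> Factor <> Factor
x . c <> Factor <> Factor
x . c <> Prim <> Factor
x . c <> Atom <> Factor
x . c <> x <> Factor
x . c <> x <> Prim
x . c <> x <> Atom
x . c <> x <> x

[Expr [Term [Factor [Prim [Atom x]]]] . [Expr [Term [Term [Term [Factor [Prim [Atom c]]]] <> [Factor [Prim [Atom x]]]] <> [Factor [Prim [Atom x]]]]]]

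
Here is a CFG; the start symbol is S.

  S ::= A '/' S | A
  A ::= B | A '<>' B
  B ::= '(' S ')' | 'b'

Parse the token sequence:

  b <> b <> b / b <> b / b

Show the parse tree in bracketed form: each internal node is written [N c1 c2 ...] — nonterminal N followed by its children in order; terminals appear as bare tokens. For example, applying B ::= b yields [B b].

[S [A [A [A [B b]] <> [B b]] <> [B b]] / [S [A [A [B b]] <> [B b]] / [S [A [B b]]]]]

S
A / S
A <> B / S
A <> B <> B / S
B <> B <> B / S
b <> B <> B / S
b <> b <> B / S
b <> b <> b / S
b <> b <> b / A / S
b <> b <> b / A <> B / S
b <> b <> b / B <> B / S
b <> b <> b / b <> B / S
b <> b <> b / b <> b / S
b <> b <> b / b <> b / A
b <> b <> b / b <> b / B
b <> b <> b / b <> b / b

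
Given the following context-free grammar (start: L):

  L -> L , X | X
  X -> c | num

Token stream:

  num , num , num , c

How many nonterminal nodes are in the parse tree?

8

[L [L [L [L [X num]] , [X num]] , [X num]] , [X c]]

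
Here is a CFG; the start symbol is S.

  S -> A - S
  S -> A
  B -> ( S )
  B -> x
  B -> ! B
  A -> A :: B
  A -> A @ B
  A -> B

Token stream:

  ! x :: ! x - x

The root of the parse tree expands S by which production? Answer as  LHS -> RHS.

[S [A [A [B ! [B x]]] :: [B ! [B x]]] - [S [A [B x]]]]

S -> A - S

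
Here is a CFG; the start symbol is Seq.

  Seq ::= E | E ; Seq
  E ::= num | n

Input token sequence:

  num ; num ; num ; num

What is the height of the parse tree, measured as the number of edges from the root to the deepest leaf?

5

[Seq [E num] ; [Seq [E num] ; [Seq [E num] ; [Seq [E num]]]]]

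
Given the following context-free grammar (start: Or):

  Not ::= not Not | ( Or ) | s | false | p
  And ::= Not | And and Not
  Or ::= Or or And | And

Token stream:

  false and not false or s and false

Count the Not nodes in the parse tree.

5

[Or [Or [And [And [Not false]] and [Not not [Not false]]]] or [And [And [Not s]] and [Not false]]]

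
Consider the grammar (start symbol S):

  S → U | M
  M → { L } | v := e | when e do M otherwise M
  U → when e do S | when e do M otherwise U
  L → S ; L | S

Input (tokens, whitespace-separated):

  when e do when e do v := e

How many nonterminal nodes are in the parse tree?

6

[S [U when e do [S [U when e do [S [M v := e]]]]]]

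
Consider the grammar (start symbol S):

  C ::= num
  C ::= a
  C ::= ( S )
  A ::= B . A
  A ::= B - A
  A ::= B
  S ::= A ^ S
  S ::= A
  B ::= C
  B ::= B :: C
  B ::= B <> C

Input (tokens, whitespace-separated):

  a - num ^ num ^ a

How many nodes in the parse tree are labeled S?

[S [A [B [C a]] - [A [B [C num]]]] ^ [S [A [B [C num]]] ^ [S [A [B [C a]]]]]]

3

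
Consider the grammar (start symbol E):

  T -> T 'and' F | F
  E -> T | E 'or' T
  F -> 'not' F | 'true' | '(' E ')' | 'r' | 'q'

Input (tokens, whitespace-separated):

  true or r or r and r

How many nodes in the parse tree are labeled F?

[E [E [E [T [F true]]] or [T [F r]]] or [T [T [F r]] and [F r]]]

4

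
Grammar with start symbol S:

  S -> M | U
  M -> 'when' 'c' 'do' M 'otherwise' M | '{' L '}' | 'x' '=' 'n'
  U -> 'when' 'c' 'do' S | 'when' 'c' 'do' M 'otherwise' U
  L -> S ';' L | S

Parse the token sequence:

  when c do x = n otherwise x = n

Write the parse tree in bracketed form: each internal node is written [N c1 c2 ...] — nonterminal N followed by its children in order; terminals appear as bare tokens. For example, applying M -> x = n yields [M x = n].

S
M
when c do M otherwise M
when c do x = n otherwise M
when c do x = n otherwise x = n

[S [M when c do [M x = n] otherwise [M x = n]]]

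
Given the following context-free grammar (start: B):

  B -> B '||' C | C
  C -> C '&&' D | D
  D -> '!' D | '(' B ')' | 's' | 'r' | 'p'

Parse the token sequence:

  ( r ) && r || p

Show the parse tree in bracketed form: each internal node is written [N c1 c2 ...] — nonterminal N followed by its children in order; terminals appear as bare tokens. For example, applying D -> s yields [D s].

[B [B [C [C [D ( [B [C [D r]]] )]] && [D r]]] || [C [D p]]]

B
B || C
C || C
C && D || C
D && D || C
( B ) && D || C
( C ) && D || C
( D ) && D || C
( r ) && D || C
( r ) && r || C
( r ) && r || D
( r ) && r || p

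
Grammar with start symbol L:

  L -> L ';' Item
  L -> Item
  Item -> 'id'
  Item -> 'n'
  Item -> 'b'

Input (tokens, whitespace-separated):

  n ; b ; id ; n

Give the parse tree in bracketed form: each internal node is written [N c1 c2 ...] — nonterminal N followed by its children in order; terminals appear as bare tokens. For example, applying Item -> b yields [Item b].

[L [L [L [L [Item n]] ; [Item b]] ; [Item id]] ; [Item n]]

L
L ; Item
L ; Item ; Item
L ; Item ; Item ; Item
Item ; Item ; Item ; Item
n ; Item ; Item ; Item
n ; b ; Item ; Item
n ; b ; id ; Item
n ; b ; id ; n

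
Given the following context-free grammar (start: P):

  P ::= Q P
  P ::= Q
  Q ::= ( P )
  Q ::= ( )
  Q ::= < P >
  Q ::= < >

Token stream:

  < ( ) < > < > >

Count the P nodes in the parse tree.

[P [Q < [P [Q ( )] [P [Q < >] [P [Q < >]]]] >]]

4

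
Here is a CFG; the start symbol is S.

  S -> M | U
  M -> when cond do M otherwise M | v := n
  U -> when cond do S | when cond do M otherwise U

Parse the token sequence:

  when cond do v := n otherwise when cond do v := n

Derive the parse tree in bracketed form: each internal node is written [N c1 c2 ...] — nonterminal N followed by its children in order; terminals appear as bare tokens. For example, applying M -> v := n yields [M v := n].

[S [U when cond do [M v := n] otherwise [U when cond do [S [M v := n]]]]]

S
U
when cond do M otherwise U
when cond do v := n otherwise U
when cond do v := n otherwise when cond do S
when cond do v := n otherwise when cond do M
when cond do v := n otherwise when cond do v := n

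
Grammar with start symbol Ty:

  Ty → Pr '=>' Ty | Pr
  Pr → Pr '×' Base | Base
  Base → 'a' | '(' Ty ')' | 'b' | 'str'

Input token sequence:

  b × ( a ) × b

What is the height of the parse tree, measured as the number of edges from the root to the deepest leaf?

7

[Ty [Pr [Pr [Pr [Base b]] × [Base ( [Ty [Pr [Base a]]] )]] × [Base b]]]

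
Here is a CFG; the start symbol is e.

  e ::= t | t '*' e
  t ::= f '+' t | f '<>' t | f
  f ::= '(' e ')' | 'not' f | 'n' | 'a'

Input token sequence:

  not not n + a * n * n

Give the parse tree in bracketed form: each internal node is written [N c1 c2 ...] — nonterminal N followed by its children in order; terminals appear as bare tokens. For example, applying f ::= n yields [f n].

e
t * e
f + t * e
not f + t * e
not not f + t * e
not not n + t * e
not not n + f * e
not not n + a * e
not not n + a * t * e
not not n + a * f * e
not not n + a * n * e
not not n + a * n * t
not not n + a * n * f
not not n + a * n * n

[e [t [f not [f not [f n]]] + [t [f a]]] * [e [t [f n]] * [e [t [f n]]]]]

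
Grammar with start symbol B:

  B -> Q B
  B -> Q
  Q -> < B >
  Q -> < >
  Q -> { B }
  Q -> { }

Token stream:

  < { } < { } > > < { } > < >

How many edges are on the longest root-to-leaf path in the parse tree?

[B [Q < [B [Q { }] [B [Q < [B [Q { }]] >]]] >] [B [Q < [B [Q { }]] >] [B [Q < >]]]]

7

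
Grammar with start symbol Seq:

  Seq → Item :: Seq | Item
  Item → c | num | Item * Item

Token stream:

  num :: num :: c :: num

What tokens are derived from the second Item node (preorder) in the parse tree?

num

[Seq [Item num] :: [Seq [Item num] :: [Seq [Item c] :: [Seq [Item num]]]]]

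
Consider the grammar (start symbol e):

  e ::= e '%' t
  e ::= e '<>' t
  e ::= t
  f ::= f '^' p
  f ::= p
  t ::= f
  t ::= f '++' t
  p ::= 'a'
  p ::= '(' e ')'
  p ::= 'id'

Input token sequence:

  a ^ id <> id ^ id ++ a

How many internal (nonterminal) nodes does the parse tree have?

15

[e [e [t [f [f [p a]] ^ [p id]]]] <> [t [f [f [p id]] ^ [p id]] ++ [t [f [p a]]]]]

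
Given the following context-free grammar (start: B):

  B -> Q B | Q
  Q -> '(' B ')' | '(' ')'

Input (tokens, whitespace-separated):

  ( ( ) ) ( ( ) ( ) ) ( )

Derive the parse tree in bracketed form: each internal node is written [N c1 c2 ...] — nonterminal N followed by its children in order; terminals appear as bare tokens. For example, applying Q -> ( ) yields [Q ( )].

B
Q B
( B ) B
( Q ) B
( ( ) ) B
( ( ) ) Q B
( ( ) ) ( B ) B
( ( ) ) ( Q B ) B
( ( ) ) ( ( ) B ) B
( ( ) ) ( ( ) Q ) B
( ( ) ) ( ( ) ( ) ) B
( ( ) ) ( ( ) ( ) ) Q
( ( ) ) ( ( ) ( ) ) ( )

[B [Q ( [B [Q ( )]] )] [B [Q ( [B [Q ( )] [B [Q ( )]]] )] [B [Q ( )]]]]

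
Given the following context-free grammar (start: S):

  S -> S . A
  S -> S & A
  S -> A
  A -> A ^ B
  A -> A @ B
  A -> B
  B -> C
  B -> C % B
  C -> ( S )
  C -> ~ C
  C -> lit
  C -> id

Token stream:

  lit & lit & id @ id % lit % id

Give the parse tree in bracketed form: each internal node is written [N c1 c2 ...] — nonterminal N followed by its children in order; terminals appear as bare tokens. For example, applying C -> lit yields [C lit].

[S [S [S [A [B [C lit]]]] & [A [B [C lit]]]] & [A [A [B [C id]]] @ [B [C id] % [B [C lit] % [B [C id]]]]]]

S
S & A
S & A & A
A & A & A
B & A & A
C & A & A
lit & A & A
lit & B & A
lit & C & A
lit & lit & A
lit & lit & A @ B
lit & lit & B @ B
lit & lit & C @ B
lit & lit & id @ B
lit & lit & id @ C % B
lit & lit & id @ id % B
lit & lit & id @ id % C % B
lit & lit & id @ id % lit % B
lit & lit & id @ id % lit % C
lit & lit & id @ id % lit % id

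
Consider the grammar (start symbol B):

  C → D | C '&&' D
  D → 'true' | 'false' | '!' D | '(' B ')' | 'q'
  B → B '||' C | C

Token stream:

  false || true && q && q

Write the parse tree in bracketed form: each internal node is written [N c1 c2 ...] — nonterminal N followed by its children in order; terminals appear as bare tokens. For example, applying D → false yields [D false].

[B [B [C [D false]]] || [C [C [C [D true]] && [D q]] && [D q]]]

B
B || C
C || C
D || C
false || C
false || C && D
false || C && D && D
false || D && D && D
false || true && D && D
false || true && q && D
false || true && q && q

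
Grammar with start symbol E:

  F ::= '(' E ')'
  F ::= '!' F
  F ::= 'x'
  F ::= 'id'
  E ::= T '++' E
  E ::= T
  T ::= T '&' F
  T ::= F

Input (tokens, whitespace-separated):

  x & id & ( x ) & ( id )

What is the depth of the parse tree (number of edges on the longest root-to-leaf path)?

[E [T [T [T [T [F x]] & [F id]] & [F ( [E [T [F x]]] )]] & [F ( [E [T [F id]]] )]]]

7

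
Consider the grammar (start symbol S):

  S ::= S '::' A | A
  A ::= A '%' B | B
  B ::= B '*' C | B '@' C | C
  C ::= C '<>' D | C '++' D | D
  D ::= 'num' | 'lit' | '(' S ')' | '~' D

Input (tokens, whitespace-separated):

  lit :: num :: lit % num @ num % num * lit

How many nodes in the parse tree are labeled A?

[S [S [S [A [B [C [D lit]]]]] :: [A [B [C [D num]]]]] :: [A [A [A [B [C [D lit]]]] % [B [B [C [D num]]] @ [C [D num]]]] % [B [B [C [D num]]] * [C [D lit]]]]]

5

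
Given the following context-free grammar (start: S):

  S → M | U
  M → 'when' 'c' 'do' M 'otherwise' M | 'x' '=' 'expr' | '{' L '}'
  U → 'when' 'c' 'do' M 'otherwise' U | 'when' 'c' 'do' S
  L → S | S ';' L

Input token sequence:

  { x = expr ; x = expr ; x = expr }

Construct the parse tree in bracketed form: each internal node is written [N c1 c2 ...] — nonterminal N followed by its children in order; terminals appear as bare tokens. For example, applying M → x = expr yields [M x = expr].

[S [M { [L [S [M x = expr]] ; [L [S [M x = expr]] ; [L [S [M x = expr]]]]] }]]

S
M
{ L }
{ S ; L }
{ M ; L }
{ x = expr ; L }
{ x = expr ; S ; L }
{ x = expr ; M ; L }
{ x = expr ; x = expr ; L }
{ x = expr ; x = expr ; S }
{ x = expr ; x = expr ; M }
{ x = expr ; x = expr ; x = expr }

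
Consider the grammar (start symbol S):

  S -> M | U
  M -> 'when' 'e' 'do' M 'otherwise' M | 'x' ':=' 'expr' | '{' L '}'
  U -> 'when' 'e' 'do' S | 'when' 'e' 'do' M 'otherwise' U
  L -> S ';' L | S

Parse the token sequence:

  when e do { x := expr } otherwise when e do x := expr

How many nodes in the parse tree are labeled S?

3

[S [U when e do [M { [L [S [M x := expr]]] }] otherwise [U when e do [S [M x := expr]]]]]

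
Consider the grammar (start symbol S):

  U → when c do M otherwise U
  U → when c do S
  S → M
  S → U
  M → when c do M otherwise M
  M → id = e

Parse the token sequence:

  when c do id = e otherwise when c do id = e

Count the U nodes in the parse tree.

2

[S [U when c do [M id = e] otherwise [U when c do [S [M id = e]]]]]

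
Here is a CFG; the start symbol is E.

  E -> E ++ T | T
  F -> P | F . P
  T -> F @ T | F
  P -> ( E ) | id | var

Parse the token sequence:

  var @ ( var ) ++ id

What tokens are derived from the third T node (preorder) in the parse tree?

var

[E [E [T [F [P var]] @ [T [F [P ( [E [T [F [P var]]]] )]]]]] ++ [T [F [P id]]]]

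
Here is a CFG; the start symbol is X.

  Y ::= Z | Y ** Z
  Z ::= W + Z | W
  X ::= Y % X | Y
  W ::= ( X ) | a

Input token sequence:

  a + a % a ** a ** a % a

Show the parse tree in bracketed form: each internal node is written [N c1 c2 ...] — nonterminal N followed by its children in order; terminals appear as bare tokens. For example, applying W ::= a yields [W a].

X
Y % X
Z % X
W + Z % X
a + Z % X
a + W % X
a + a % X
a + a % Y % X
a + a % Y ** Z % X
a + a % Y ** Z ** Z % X
a + a % Z ** Z ** Z % X
a + a % W ** Z ** Z % X
a + a % a ** Z ** Z % X
a + a % a ** W ** Z % X
a + a % a ** a ** Z % X
a + a % a ** a ** W % X
a + a % a ** a ** a % X
a + a % a ** a ** a % Y
a + a % a ** a ** a % Z
a + a % a ** a ** a % W
a + a % a ** a ** a % a

[X [Y [Z [W a] + [Z [W a]]]] % [X [Y [Y [Y [Z [W a]]] ** [Z [W a]]] ** [Z [W a]]] % [X [Y [Z [W a]]]]]]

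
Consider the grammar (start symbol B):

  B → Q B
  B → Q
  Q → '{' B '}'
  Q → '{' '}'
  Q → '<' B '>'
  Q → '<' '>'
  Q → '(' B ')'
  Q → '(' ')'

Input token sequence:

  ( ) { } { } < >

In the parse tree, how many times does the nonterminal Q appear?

[B [Q ( )] [B [Q { }] [B [Q { }] [B [Q < >]]]]]

4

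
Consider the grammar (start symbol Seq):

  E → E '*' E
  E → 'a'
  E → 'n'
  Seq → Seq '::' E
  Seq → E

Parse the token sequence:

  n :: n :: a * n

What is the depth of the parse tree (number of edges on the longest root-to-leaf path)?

4

[Seq [Seq [Seq [E n]] :: [E n]] :: [E [E a] * [E n]]]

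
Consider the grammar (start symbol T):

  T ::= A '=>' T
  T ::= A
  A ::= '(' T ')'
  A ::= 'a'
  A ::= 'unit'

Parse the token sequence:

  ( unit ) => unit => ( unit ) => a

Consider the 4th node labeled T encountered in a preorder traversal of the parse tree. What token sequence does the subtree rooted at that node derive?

( unit ) => a

[T [A ( [T [A unit]] )] => [T [A unit] => [T [A ( [T [A unit]] )] => [T [A a]]]]]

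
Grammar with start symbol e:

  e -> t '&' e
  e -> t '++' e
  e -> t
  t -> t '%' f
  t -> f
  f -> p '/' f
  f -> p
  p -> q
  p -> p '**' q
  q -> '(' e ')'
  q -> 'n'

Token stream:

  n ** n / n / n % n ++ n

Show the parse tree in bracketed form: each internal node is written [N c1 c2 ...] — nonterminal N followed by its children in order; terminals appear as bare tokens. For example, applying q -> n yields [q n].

e
t ++ e
t % f ++ e
f % f ++ e
p / f % f ++ e
p ** q / f % f ++ e
q ** q / f % f ++ e
n ** q / f % f ++ e
n ** n / f % f ++ e
n ** n / p / f % f ++ e
n ** n / q / f % f ++ e
n ** n / n / f % f ++ e
n ** n / n / p % f ++ e
n ** n / n / q % f ++ e
n ** n / n / n % f ++ e
n ** n / n / n % p ++ e
n ** n / n / n % q ++ e
n ** n / n / n % n ++ e
n ** n / n / n % n ++ t
n ** n / n / n % n ++ f
n ** n / n / n % n ++ p
n ** n / n / n % n ++ q
n ** n / n / n % n ++ n

[e [t [t [f [p [p [q n]] ** [q n]] / [f [p [q n]] / [f [p [q n]]]]]] % [f [p [q n]]]] ++ [e [t [f [p [q n]]]]]]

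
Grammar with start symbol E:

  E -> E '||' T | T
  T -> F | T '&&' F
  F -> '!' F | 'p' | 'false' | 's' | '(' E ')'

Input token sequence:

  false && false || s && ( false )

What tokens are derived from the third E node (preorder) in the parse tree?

[E [E [T [T [F false]] && [F false]]] || [T [T [F s]] && [F ( [E [T [F false]]] )]]]

false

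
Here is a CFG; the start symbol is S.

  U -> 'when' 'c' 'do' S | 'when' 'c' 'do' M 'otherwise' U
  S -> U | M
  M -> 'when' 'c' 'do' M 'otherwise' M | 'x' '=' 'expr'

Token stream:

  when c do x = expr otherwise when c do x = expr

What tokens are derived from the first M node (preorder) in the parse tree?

x = expr

[S [U when c do [M x = expr] otherwise [U when c do [S [M x = expr]]]]]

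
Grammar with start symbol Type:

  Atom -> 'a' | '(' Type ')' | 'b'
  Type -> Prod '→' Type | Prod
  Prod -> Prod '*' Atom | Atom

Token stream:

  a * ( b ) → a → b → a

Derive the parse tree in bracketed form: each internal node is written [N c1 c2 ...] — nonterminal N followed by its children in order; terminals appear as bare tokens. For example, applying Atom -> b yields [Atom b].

Type
Prod → Type
Prod * Atom → Type
Atom * Atom → Type
a * Atom → Type
a * ( Type ) → Type
a * ( Prod ) → Type
a * ( Atom ) → Type
a * ( b ) → Type
a * ( b ) → Prod → Type
a * ( b ) → Atom → Type
a * ( b ) → a → Type
a * ( b ) → a → Prod → Type
a * ( b ) → a → Atom → Type
a * ( b ) → a → b → Type
a * ( b ) → a → b → Prod
a * ( b ) → a → b → Atom
a * ( b ) → a → b → a

[Type [Prod [Prod [Atom a]] * [Atom ( [Type [Prod [Atom b]]] )]] → [Type [Prod [Atom a]] → [Type [Prod [Atom b]] → [Type [Prod [Atom a]]]]]]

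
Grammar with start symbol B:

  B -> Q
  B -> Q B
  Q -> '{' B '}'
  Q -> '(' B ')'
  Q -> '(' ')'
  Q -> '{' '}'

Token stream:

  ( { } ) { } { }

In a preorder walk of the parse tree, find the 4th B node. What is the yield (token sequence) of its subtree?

{ }

[B [Q ( [B [Q { }]] )] [B [Q { }] [B [Q { }]]]]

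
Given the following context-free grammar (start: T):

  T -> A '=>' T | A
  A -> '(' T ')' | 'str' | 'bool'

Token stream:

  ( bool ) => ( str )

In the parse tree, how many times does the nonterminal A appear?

[T [A ( [T [A bool]] )] => [T [A ( [T [A str]] )]]]

4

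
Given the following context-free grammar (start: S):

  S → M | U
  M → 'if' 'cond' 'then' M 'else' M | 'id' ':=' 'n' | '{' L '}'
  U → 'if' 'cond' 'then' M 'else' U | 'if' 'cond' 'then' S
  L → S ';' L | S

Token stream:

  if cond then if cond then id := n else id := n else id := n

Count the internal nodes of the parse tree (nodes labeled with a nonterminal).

[S [M if cond then [M if cond then [M id := n] else [M id := n]] else [M id := n]]]

6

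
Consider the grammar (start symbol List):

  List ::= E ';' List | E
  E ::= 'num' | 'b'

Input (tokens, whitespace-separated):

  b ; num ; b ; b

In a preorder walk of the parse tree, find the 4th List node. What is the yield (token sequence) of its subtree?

b

[List [E b] ; [List [E num] ; [List [E b] ; [List [E b]]]]]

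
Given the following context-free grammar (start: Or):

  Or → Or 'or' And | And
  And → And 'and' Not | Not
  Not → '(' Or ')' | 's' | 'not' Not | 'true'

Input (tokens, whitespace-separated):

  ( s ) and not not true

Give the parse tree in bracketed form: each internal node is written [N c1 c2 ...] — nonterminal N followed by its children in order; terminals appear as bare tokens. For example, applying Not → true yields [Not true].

[Or [And [And [Not ( [Or [And [Not s]]] )]] and [Not not [Not not [Not true]]]]]

Or
And
And and Not
Not and Not
( Or ) and Not
( And ) and Not
( Not ) and Not
( s ) and Not
( s ) and not Not
( s ) and not not Not
( s ) and not not true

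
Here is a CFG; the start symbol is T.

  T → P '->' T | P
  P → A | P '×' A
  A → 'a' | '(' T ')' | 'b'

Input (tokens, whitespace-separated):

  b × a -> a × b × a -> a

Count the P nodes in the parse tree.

6

[T [P [P [A b]] × [A a]] -> [T [P [P [P [A a]] × [A b]] × [A a]] -> [T [P [A a]]]]]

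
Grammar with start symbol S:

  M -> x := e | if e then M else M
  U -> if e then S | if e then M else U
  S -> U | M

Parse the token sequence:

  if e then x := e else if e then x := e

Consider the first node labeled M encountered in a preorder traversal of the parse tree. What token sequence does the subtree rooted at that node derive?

[S [U if e then [M x := e] else [U if e then [S [M x := e]]]]]

x := e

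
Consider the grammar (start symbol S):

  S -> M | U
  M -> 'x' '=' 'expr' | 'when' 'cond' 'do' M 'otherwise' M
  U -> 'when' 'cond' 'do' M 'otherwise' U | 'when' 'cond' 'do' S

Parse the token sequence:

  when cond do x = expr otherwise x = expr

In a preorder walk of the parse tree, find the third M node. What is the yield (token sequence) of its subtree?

x = expr

[S [M when cond do [M x = expr] otherwise [M x = expr]]]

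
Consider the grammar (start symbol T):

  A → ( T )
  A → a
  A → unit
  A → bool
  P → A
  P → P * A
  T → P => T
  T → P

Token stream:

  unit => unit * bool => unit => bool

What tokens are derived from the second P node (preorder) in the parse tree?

unit * bool

[T [P [A unit]] => [T [P [P [A unit]] * [A bool]] => [T [P [A unit]] => [T [P [A bool]]]]]]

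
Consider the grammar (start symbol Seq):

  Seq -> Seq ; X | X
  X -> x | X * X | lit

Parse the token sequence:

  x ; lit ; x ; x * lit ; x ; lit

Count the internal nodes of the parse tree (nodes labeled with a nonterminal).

[Seq [Seq [Seq [Seq [Seq [Seq [X x]] ; [X lit]] ; [X x]] ; [X [X x] * [X lit]]] ; [X x]] ; [X lit]]

14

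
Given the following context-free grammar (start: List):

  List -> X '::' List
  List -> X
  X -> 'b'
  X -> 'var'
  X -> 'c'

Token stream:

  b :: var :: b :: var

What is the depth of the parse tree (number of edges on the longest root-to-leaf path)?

[List [X b] :: [List [X var] :: [List [X b] :: [List [X var]]]]]

5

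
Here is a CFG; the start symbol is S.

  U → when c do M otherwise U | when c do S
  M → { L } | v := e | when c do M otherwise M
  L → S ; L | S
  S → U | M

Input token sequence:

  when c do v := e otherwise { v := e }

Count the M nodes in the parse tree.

[S [M when c do [M v := e] otherwise [M { [L [S [M v := e]]] }]]]

4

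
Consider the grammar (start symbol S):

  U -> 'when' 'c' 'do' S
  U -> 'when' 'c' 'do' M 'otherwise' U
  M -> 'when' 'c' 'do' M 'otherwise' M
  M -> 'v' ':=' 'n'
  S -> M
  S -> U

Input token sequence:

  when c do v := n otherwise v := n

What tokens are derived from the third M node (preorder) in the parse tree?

v := n

[S [M when c do [M v := n] otherwise [M v := n]]]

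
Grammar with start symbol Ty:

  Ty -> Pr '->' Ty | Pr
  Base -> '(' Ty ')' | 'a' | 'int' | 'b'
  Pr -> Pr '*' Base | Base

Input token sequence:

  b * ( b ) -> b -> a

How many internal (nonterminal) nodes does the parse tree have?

[Ty [Pr [Pr [Base b]] * [Base ( [Ty [Pr [Base b]]] )]] -> [Ty [Pr [Base b]] -> [Ty [Pr [Base a]]]]]

14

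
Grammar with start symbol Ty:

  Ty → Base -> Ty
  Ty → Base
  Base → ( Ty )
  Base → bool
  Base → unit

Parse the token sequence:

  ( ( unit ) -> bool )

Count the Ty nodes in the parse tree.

4

[Ty [Base ( [Ty [Base ( [Ty [Base unit]] )] -> [Ty [Base bool]]] )]]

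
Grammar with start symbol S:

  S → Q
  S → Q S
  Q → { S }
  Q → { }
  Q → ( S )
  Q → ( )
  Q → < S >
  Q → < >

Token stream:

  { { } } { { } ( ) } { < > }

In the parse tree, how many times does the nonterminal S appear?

7

[S [Q { [S [Q { }]] }] [S [Q { [S [Q { }] [S [Q ( )]]] }] [S [Q { [S [Q < >]] }]]]]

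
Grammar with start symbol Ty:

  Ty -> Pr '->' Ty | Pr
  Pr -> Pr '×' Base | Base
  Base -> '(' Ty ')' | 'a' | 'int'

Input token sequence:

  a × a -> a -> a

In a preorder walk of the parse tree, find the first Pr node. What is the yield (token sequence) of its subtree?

[Ty [Pr [Pr [Base a]] × [Base a]] -> [Ty [Pr [Base a]] -> [Ty [Pr [Base a]]]]]

a × a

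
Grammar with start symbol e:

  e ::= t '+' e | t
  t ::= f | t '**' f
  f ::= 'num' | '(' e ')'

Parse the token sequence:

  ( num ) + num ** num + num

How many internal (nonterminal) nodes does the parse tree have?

[e [t [f ( [e [t [f num]]] )]] + [e [t [t [f num]] ** [f num]] + [e [t [f num]]]]]

14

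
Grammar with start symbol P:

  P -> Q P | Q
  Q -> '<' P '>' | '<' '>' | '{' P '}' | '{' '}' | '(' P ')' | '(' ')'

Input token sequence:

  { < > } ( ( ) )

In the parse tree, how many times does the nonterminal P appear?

4

[P [Q { [P [Q < >]] }] [P [Q ( [P [Q ( )]] )]]]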